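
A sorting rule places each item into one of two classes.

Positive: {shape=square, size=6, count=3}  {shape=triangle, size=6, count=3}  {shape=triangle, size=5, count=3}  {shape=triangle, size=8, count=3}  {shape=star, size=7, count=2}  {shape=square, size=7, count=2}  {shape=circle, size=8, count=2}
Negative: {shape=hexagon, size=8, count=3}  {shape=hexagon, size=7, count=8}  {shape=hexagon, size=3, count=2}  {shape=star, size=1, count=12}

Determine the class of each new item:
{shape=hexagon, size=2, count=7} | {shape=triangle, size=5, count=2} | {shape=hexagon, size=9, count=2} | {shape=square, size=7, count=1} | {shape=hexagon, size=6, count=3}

Negative, Positive, Negative, Positive, Negative

'Positive' ⟺ shape is not hexagon AND size ≥ 3.
{shape=hexagon, size=2, count=7} — shape is hexagon, size = 2, hence Negative.
{shape=triangle, size=5, count=2} — shape is triangle, size = 5, hence Positive.
{shape=hexagon, size=9, count=2} — shape is hexagon, size = 9, hence Negative.
{shape=square, size=7, count=1} — shape is square, size = 7, hence Positive.
{shape=hexagon, size=6, count=3} — shape is hexagon, size = 6, hence Negative.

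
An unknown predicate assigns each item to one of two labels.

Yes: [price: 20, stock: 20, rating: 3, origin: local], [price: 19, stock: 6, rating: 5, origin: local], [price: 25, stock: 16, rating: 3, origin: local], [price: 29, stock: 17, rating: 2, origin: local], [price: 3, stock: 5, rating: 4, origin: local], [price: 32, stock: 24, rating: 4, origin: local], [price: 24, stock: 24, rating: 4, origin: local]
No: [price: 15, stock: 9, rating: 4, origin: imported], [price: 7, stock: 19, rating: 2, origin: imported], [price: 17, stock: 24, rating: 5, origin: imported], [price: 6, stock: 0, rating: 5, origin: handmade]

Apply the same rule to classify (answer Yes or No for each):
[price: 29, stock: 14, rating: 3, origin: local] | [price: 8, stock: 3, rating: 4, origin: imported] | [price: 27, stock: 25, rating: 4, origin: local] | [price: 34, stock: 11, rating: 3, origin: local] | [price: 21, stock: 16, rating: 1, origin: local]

Yes, No, Yes, Yes, Yes

The pattern is that an item is 'Yes' exactly when: origin is local.
[price: 29, stock: 14, rating: 3, origin: local] — origin is local, hence Yes. [price: 8, stock: 3, rating: 4, origin: imported] — origin is imported, hence No. [price: 27, stock: 25, rating: 4, origin: local] — origin is local, hence Yes. [price: 34, stock: 11, rating: 3, origin: local] — origin is local, hence Yes. [price: 21, stock: 16, rating: 1, origin: local] — origin is local, hence Yes.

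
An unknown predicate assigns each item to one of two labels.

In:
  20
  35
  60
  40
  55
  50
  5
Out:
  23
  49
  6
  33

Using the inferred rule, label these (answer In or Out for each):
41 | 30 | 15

Out, In, In

Comparing the two groups points to one rule — multiple of 5.
41 — 41 = 5·8 + 1, hence Out.
30 — 30 = 5·6, hence In.
15 — 15 = 5·3, hence In.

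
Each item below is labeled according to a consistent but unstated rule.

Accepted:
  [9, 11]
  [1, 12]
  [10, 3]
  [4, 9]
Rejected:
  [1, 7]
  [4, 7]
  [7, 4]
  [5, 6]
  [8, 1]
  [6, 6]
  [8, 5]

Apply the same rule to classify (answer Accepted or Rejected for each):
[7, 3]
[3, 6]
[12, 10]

A rule that fits every label: max ≥ 9 — true of each 'Accepted' example, false of each 'Rejected' one.
[7, 3]: max 7, doesn't match → Rejected.
[3, 6]: max 6, doesn't match → Rejected.
[12, 10]: max 12, passes → Accepted.

Rejected, Rejected, Accepted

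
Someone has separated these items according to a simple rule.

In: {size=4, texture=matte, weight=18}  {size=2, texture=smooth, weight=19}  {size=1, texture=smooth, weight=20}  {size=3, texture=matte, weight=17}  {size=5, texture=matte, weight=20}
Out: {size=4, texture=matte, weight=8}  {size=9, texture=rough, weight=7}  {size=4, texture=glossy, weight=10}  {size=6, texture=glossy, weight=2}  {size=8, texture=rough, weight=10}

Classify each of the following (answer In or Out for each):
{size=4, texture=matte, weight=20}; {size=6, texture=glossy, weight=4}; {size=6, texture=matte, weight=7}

Rule: weight ≥ 17. This holds for each 'In' example and fails for each 'Out' one.
{size=4, texture=matte, weight=20}: weight = 20 — matches, so In.
{size=6, texture=glossy, weight=4}: weight = 4 — doesn't qualify, so Out.
{size=6, texture=matte, weight=7}: weight = 7 — doesn't qualify, so Out.

In, Out, Out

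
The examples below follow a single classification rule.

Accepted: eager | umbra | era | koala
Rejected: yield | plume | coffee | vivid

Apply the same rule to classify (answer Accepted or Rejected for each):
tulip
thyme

Rejected, Rejected

The pattern is that an item is 'Accepted' exactly when: contains 'a'.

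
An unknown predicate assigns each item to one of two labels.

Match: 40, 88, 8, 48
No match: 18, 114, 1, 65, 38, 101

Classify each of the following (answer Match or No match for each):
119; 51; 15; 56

No match, No match, No match, Match

Every 'Match' example satisfies: multiple of 4. None of the 'No match' examples do.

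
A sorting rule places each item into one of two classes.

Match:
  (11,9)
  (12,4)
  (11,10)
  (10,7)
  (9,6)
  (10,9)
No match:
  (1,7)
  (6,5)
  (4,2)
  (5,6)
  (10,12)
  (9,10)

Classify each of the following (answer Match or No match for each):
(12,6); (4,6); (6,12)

Match, No match, No match

The common property of the 'Match' items is: first > second AND sum ≥ 15. No 'No match' item has it.
Match: (12,6), since 12 > 6, 12+6 = 18.
No match: (4,6), since 4 < 6, 4+6 = 10.
No match: (6,12), since 6 < 12, 6+12 = 18.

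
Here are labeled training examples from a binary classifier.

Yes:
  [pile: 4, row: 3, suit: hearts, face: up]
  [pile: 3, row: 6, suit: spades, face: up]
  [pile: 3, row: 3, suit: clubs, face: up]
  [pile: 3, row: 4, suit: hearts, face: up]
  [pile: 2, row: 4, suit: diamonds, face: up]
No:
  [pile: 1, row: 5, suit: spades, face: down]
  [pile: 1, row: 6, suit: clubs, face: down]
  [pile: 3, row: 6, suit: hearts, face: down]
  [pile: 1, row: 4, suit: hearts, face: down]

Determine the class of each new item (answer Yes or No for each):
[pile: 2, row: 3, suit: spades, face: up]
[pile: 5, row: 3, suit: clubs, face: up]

The distinguishing property — face is up — holds for all the 'Yes' cases and none of the 'No' cases.
Yes: [pile: 2, row: 3, suit: spades, face: up], since face is up.
Yes: [pile: 5, row: 3, suit: clubs, face: up], since face is up.

Yes, Yes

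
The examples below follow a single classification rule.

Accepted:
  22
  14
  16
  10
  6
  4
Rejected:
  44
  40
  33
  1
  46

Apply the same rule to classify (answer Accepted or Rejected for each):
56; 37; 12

Rejected, Rejected, Accepted

One predicate separates the groups cleanly: even AND at most 22.
56 → 56 is even, 56 > 22 → Rejected.
37 → 37 is odd, 37 > 22 → Rejected.
12 → 12 is even, 12 ≤ 22 → Accepted.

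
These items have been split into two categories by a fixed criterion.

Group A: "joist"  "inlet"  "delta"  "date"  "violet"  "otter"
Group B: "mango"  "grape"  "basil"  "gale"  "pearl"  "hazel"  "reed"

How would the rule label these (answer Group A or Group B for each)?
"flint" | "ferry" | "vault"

Group A, Group B, Group A

The pattern is that an item is 'Group A' exactly when: contains 't'.
"flint" — has 't', hence Group A. "ferry" — no 't', hence Group B. "vault" — has 't', hence Group A.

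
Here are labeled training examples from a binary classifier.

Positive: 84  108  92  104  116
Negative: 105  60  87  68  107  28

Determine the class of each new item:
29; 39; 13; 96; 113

'Positive' ⟺ even AND at least 84.

Negative, Negative, Negative, Positive, Negative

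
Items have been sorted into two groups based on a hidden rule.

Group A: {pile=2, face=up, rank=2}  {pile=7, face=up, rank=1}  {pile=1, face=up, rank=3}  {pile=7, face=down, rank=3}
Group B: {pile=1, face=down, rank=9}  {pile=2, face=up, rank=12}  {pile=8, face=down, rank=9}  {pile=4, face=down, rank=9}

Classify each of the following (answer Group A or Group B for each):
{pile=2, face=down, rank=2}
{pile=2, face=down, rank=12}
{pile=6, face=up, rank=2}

Every 'Group A' example satisfies: rank ≤ 3. None of the 'Group B' examples do.
{pile=2, face=down, rank=2} — rank = 2, hence Group A. {pile=2, face=down, rank=12} — rank = 12, hence Group B. {pile=6, face=up, rank=2} — rank = 2, hence Group A.

Group A, Group B, Group A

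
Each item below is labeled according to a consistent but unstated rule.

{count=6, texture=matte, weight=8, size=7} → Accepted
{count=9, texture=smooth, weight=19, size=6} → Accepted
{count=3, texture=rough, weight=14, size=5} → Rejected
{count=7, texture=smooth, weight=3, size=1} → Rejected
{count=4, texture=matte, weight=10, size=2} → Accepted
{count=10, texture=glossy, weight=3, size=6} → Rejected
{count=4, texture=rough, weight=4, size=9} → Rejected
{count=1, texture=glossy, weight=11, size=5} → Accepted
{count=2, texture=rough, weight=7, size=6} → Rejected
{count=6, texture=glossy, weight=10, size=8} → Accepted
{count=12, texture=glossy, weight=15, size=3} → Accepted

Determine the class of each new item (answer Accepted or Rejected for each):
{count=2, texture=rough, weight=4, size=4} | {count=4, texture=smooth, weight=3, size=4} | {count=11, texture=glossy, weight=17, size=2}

Every 'Accepted' example satisfies: weight ≥ 8 AND count ≠ 3. None of the 'Rejected' examples do.
{count=2, texture=rough, weight=4, size=4} → weight = 4, count = 2 → Rejected.
{count=4, texture=smooth, weight=3, size=4} → weight = 3, count = 4 → Rejected.
{count=11, texture=glossy, weight=17, size=2} → weight = 17, count = 11 → Accepted.

Rejected, Rejected, Accepted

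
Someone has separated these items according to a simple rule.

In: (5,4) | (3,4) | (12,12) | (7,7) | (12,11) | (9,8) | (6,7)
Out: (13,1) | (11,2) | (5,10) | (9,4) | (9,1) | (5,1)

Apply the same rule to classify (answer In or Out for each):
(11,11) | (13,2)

The distinguishing property — |first − second| ≤ 1 — holds for all the 'In' cases and none of the 'Out' cases.
(11,11) → |11−11| = 0 → In. (13,2) → |13−2| = 11 → Out.

In, Out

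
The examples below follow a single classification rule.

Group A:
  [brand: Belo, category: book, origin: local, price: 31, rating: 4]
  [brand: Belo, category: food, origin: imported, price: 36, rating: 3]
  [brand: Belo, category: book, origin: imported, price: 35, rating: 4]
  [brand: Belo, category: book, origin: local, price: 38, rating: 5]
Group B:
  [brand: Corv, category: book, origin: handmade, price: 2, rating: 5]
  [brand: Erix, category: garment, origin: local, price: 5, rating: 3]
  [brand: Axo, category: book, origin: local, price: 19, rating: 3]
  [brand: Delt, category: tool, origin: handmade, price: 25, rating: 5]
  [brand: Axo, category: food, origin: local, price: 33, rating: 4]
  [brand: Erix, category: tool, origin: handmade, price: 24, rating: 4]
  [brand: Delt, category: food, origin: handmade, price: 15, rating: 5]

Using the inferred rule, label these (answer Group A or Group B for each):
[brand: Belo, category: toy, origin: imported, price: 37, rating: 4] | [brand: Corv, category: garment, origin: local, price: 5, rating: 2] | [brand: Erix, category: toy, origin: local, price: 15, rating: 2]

Rule: brand is Belo. This holds for each 'Group A' example and fails for each 'Group B' one.

Group A, Group B, Group B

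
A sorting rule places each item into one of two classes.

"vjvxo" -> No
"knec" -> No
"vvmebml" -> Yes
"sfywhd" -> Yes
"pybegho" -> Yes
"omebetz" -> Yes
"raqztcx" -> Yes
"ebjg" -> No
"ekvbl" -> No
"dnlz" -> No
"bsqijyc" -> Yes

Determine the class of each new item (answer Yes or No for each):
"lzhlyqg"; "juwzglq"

Yes, Yes

The distinguishing property — length ≥ 6 — holds for all the 'Yes' cases and none of the 'No' cases.
"lzhlyqg": length 7 — satisfies this, so Yes.
"juwzglq": length 7 — satisfies this, so Yes.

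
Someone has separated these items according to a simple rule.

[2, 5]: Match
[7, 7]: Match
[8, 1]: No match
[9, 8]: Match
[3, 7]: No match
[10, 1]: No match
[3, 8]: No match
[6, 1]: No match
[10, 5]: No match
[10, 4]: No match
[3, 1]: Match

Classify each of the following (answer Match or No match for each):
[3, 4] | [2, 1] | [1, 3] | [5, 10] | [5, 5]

Match, Match, Match, No match, Match

The distinguishing property — |first − second| ≤ 3 — holds for all the 'Match' cases and none of the 'No match' cases.
[3, 4]: Match (|3−4| = 1). [2, 1]: Match (|2−1| = 1). [1, 3]: Match (|1−3| = 2). [5, 10]: No match (|5−10| = 5). [5, 5]: Match (|5−5| = 0).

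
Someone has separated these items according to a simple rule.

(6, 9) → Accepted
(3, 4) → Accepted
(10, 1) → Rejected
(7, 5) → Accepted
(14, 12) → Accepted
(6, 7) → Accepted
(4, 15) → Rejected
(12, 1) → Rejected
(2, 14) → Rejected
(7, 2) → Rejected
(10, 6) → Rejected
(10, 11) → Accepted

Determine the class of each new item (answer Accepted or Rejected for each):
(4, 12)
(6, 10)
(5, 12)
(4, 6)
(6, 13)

Rejected, Rejected, Rejected, Accepted, Rejected

'Accepted' ⟺ |first − second| ≤ 3.
(4, 12) — |4−12| = 8, hence Rejected. (6, 10) — |6−10| = 4, hence Rejected. (5, 12) — |5−12| = 7, hence Rejected. (4, 6) — |4−6| = 2, hence Accepted. (6, 13) — |6−13| = 7, hence Rejected.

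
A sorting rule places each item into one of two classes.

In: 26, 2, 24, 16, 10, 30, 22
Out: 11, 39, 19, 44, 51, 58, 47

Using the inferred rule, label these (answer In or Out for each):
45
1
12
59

The pattern is that an item is 'In' exactly when: even AND at most 30.
45: 45 is odd, 45 > 30, does not pass → Out.
1: 1 is odd, 1 ≤ 30, does not pass → Out.
12: 12 is even, 12 ≤ 30, satisfies this → In.
59: 59 is odd, 59 > 30, does not pass → Out.

Out, Out, In, Out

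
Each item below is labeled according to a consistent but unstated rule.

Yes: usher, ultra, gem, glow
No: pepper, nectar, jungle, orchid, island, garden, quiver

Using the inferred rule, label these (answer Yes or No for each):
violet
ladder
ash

The common property of the 'Yes' items is: length ≤ 5. No 'No' item has it.
violet: length 6 — doesn't match, so No.
ladder: length 6 — doesn't match, so No.
ash: length 3 — satisfies this, so Yes.

No, No, Yes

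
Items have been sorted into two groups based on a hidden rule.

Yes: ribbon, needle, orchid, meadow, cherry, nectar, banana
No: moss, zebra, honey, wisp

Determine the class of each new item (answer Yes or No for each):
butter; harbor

The simplest hypothesis consistent with all the labels is: length 6.
butter — length 6, hence Yes.
harbor — length 6, hence Yes.

Yes, Yes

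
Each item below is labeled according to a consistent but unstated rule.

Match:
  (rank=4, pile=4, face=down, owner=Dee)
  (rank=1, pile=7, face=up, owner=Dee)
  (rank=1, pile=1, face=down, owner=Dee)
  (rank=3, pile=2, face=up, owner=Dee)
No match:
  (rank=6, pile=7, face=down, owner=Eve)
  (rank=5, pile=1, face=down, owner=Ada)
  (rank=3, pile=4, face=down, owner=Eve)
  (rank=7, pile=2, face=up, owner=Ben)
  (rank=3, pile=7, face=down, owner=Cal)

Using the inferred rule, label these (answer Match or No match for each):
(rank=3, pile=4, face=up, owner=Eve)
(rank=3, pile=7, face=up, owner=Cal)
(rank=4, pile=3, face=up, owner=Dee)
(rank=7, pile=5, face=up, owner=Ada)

No match, No match, Match, No match

One predicate separates the groups cleanly: owner is Dee.
(rank=3, pile=4, face=up, owner=Eve) → owner is Eve → No match. (rank=3, pile=7, face=up, owner=Cal) → owner is Cal → No match. (rank=4, pile=3, face=up, owner=Dee) → owner is Dee → Match. (rank=7, pile=5, face=up, owner=Ada) → owner is Ada → No match.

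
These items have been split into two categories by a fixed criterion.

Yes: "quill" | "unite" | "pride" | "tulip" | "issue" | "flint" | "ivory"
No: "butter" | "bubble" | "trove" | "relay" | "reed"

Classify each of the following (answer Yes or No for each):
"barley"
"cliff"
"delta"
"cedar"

No, Yes, No, No

Looking at the examples, the only property every 'Yes' case has and every 'No' case lacks is: contains 'i'.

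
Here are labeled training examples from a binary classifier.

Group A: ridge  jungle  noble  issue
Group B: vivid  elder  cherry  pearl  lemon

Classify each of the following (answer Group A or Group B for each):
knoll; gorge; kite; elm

Group B, Group A, Group A, Group B

The pattern is that an item is 'Group A' exactly when: ends with 'e'.
knoll: Group B (ends with 'l').
gorge: Group A (ends with 'e').
kite: Group A (ends with 'e').
elm: Group B (ends with 'm').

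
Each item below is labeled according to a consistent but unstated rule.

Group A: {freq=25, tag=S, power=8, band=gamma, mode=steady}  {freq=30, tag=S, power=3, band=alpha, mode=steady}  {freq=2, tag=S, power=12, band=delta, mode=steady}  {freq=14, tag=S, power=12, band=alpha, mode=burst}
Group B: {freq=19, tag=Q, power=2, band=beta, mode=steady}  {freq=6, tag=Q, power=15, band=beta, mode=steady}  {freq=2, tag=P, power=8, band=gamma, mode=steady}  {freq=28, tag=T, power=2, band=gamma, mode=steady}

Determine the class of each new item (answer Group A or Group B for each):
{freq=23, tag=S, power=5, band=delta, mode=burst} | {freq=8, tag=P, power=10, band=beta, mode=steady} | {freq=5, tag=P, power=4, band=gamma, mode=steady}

Group A, Group B, Group B

The classifier is using: tag is S.
{freq=23, tag=S, power=5, band=delta, mode=burst} — tag is S, hence Group A.
{freq=8, tag=P, power=10, band=beta, mode=steady} — tag is P, hence Group B.
{freq=5, tag=P, power=4, band=gamma, mode=steady} — tag is P, hence Group B.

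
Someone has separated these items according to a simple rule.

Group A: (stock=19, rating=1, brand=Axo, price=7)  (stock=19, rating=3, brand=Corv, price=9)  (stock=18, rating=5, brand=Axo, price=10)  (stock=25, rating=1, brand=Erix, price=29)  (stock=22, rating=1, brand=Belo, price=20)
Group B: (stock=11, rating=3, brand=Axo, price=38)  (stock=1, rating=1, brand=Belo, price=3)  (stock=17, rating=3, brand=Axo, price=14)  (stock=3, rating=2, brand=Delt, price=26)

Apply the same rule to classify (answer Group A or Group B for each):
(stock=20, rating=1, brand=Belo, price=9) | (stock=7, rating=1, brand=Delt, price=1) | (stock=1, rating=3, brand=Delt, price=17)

All 'Group A' examples share one property — stock ≥ 18 — and every 'Group B' example lacks it.
(stock=20, rating=1, brand=Belo, price=9): stock = 20 — fits, so Group A.
(stock=7, rating=1, brand=Delt, price=1): stock = 7 — does not satisfy this, so Group B.
(stock=1, rating=3, brand=Delt, price=17): stock = 1 — does not satisfy this, so Group B.

Group A, Group B, Group B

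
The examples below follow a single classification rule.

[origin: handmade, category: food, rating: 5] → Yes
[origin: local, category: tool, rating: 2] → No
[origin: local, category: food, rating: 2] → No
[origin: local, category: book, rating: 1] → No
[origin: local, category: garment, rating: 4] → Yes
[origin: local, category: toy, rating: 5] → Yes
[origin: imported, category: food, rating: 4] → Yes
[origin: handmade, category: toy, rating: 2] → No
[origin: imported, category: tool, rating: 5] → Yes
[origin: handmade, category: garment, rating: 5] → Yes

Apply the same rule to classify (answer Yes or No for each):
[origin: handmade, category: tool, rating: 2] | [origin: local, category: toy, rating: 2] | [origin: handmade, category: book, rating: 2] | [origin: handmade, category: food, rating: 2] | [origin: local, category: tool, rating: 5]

The rule appears to be: rating ≥ 4.

No, No, No, No, Yes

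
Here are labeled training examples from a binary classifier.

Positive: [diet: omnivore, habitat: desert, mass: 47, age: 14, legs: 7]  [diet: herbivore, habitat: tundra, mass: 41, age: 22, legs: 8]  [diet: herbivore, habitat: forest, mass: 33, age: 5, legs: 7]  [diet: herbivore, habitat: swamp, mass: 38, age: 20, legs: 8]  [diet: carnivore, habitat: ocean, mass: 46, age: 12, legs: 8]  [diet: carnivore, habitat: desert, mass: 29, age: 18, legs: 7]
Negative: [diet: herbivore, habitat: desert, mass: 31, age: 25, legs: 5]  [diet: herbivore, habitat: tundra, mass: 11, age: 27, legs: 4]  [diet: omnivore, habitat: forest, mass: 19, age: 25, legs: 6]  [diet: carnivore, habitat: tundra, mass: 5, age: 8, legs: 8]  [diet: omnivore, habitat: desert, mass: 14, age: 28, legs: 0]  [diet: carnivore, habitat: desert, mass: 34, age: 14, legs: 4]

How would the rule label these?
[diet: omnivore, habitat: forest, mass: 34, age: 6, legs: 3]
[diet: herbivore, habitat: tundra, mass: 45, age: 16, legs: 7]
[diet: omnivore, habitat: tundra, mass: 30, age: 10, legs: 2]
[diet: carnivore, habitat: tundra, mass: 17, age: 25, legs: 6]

The distinguishing property — mass ≥ 11 AND legs ≥ 7 — holds for all the 'Positive' cases and none of the 'Negative' cases.
[diet: omnivore, habitat: forest, mass: 34, age: 6, legs: 3]: Negative (mass = 34, legs = 3). [diet: herbivore, habitat: tundra, mass: 45, age: 16, legs: 7]: Positive (mass = 45, legs = 7). [diet: omnivore, habitat: tundra, mass: 30, age: 10, legs: 2]: Negative (mass = 30, legs = 2). [diet: carnivore, habitat: tundra, mass: 17, age: 25, legs: 6]: Negative (mass = 17, legs = 6).

Negative, Positive, Negative, Negative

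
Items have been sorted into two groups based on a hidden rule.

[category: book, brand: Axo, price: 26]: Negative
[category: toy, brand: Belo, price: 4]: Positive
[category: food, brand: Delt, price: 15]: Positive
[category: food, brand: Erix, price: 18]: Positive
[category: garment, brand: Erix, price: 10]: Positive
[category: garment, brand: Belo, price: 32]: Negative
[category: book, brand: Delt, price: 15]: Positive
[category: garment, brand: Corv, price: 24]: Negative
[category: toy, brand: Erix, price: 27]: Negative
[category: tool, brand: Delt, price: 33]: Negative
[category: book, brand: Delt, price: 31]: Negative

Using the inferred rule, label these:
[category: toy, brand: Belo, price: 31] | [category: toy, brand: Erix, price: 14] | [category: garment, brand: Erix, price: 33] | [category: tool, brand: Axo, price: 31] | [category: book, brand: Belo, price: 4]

Negative, Positive, Negative, Negative, Positive

'Positive' ⟺ price ≤ 18.
[category: toy, brand: Belo, price: 31]: price = 31 — does not satisfy this, so Negative.
[category: toy, brand: Erix, price: 14]: price = 14 — meets the rule, so Positive.
[category: garment, brand: Erix, price: 33]: price = 33 — does not satisfy this, so Negative.
[category: tool, brand: Axo, price: 31]: price = 31 — does not satisfy this, so Negative.
[category: book, brand: Belo, price: 4]: price = 4 — meets the rule, so Positive.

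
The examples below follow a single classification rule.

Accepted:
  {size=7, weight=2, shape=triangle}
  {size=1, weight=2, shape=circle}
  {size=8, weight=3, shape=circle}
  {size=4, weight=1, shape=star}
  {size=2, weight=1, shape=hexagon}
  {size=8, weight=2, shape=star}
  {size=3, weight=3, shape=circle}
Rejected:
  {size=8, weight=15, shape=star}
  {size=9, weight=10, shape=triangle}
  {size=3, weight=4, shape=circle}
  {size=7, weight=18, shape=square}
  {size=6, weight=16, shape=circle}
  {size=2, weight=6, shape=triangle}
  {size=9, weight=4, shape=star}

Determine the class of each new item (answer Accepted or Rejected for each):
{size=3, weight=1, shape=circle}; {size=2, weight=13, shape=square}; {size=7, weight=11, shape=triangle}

Accepted, Rejected, Rejected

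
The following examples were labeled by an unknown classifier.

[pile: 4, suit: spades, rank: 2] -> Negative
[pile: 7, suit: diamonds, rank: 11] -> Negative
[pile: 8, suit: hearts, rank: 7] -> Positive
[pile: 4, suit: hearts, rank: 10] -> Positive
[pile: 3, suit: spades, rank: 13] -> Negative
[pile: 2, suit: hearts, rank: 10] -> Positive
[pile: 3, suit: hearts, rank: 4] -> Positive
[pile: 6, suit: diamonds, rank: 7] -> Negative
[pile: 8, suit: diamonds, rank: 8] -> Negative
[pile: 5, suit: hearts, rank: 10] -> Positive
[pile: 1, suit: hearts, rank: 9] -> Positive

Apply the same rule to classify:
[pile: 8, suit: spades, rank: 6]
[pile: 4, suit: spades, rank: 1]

Negative, Negative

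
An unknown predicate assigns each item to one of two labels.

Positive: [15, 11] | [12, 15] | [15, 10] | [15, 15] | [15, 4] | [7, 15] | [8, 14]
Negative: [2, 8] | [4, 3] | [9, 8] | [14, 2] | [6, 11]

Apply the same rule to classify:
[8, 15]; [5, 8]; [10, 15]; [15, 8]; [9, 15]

Positive, Negative, Positive, Positive, Positive

The rule appears to be: sum ≥ 19.
Positive: [8, 15], since 8+15 = 23.
Negative: [5, 8], since 5+8 = 13.
Positive: [10, 15], since 10+15 = 25.
Positive: [15, 8], since 15+8 = 23.
Positive: [9, 15], since 9+15 = 24.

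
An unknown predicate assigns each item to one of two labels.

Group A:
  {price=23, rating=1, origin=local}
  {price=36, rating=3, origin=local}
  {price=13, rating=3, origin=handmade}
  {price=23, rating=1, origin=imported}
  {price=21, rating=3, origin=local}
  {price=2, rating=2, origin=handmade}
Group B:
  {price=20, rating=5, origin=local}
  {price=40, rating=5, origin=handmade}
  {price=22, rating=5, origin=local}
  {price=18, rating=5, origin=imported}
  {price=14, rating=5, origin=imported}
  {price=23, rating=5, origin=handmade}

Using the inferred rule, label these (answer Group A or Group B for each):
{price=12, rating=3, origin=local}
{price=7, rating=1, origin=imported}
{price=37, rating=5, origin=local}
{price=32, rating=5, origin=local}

Group A, Group A, Group B, Group B

The classifier is using: rating ≤ 3.
{price=12, rating=3, origin=local} — rating = 3, hence Group A. {price=7, rating=1, origin=imported} — rating = 1, hence Group A. {price=37, rating=5, origin=local} — rating = 5, hence Group B. {price=32, rating=5, origin=local} — rating = 5, hence Group B.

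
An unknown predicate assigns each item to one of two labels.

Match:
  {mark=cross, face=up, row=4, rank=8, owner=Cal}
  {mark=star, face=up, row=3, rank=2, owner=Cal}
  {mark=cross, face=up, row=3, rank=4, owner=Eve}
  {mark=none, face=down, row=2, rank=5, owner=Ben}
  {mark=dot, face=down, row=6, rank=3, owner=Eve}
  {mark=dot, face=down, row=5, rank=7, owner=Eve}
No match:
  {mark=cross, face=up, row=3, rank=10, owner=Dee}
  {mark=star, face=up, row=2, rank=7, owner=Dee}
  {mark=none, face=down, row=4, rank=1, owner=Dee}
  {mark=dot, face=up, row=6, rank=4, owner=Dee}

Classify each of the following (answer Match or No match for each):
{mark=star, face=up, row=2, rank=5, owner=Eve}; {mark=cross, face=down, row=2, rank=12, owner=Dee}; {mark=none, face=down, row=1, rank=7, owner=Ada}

Comparing the two groups points to one rule — owner is not Dee.
Match: {mark=star, face=up, row=2, rank=5, owner=Eve}, since owner is Eve.
No match: {mark=cross, face=down, row=2, rank=12, owner=Dee}, since owner is Dee.
Match: {mark=none, face=down, row=1, rank=7, owner=Ada}, since owner is Ada.

Match, No match, Match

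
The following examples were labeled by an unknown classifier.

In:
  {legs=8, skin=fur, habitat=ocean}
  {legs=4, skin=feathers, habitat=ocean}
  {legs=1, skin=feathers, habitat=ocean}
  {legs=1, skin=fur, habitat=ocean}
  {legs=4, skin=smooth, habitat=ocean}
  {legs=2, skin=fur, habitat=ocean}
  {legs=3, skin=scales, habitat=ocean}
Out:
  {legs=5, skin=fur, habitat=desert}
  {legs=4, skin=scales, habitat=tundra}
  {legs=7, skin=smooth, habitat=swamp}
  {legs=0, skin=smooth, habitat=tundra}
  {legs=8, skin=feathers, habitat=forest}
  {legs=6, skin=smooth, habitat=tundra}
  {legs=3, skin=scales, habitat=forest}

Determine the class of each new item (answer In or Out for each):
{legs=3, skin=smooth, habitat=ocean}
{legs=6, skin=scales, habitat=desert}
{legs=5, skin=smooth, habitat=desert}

In, Out, Out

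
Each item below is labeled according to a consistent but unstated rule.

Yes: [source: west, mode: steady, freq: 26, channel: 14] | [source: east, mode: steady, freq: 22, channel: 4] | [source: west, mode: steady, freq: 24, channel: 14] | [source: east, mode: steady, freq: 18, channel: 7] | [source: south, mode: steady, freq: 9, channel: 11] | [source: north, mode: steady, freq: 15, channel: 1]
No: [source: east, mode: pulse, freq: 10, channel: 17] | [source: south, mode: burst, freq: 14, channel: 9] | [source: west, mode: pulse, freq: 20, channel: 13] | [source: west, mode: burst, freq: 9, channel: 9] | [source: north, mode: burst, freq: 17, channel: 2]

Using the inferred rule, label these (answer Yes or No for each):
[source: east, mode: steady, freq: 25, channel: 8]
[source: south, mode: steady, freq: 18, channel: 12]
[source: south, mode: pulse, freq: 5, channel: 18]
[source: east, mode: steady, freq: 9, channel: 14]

All 'Yes' examples share one property — mode is steady — and every 'No' example lacks it.

Yes, Yes, No, Yes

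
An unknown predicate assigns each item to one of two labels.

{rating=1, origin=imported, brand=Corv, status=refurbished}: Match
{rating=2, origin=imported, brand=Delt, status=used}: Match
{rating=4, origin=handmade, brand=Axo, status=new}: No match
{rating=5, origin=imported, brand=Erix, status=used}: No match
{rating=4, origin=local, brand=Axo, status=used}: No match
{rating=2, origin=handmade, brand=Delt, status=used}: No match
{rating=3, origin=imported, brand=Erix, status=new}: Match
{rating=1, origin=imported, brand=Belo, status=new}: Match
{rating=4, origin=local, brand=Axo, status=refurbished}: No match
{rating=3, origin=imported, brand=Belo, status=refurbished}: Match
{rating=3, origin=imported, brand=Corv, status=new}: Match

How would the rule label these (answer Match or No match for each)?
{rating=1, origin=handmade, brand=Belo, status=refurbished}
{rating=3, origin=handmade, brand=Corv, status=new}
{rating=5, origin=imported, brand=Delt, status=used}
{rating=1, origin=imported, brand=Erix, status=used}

All 'Match' examples share one property — origin is imported AND rating ≤ 3 — and every 'No match' example lacks it.
{rating=1, origin=handmade, brand=Belo, status=refurbished}: No match (origin is handmade, rating = 1).
{rating=3, origin=handmade, brand=Corv, status=new}: No match (origin is handmade, rating = 3).
{rating=5, origin=imported, brand=Delt, status=used}: No match (origin is imported, rating = 5).
{rating=1, origin=imported, brand=Erix, status=used}: Match (origin is imported, rating = 1).

No match, No match, No match, Match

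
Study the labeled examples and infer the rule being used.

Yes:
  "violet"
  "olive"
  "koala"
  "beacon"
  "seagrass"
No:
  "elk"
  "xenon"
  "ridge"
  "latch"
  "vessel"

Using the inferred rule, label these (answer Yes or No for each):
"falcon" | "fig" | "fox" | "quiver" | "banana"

The common property of the 'Yes' items is: has ≥ 3 vowels. No 'No' item has it.
"falcon": 2 vowels, does not fit → No.
"fig": 1 vowel, does not fit → No.
"fox": 1 vowel, does not fit → No.
"quiver": 3 vowels, has this property → Yes.
"banana": 3 vowels, has this property → Yes.

No, No, No, Yes, Yes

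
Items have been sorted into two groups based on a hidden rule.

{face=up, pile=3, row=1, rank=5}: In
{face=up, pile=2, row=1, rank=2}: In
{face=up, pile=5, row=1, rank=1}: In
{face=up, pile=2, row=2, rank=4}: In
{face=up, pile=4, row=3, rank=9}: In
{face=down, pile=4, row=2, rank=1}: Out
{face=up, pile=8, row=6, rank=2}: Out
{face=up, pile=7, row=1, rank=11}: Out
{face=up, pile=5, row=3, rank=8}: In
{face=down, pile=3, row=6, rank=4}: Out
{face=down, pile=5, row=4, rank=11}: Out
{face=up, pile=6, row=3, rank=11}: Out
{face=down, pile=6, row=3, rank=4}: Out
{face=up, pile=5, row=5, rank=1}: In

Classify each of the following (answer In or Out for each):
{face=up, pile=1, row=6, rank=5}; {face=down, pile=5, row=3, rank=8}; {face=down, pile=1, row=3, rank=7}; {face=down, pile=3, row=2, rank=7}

In, Out, Out, Out

The pattern is that an item is 'In' exactly when: face is up AND pile ≤ 5.
{face=up, pile=1, row=6, rank=5} — face is up, pile = 1, hence In.
{face=down, pile=5, row=3, rank=8} — face is down, pile = 5, hence Out.
{face=down, pile=1, row=3, rank=7} — face is down, pile = 1, hence Out.
{face=down, pile=3, row=2, rank=7} — face is down, pile = 3, hence Out.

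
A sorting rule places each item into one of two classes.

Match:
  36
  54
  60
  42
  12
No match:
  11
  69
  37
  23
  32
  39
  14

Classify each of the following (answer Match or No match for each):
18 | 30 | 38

The rule appears to be: multiple of 6.

Match, Match, No match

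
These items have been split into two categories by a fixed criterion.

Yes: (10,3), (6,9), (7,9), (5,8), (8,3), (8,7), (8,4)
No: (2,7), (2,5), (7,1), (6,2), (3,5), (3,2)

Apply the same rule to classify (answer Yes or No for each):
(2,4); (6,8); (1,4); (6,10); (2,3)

No, Yes, No, Yes, No

Every 'Yes' example satisfies: sum ≥ 11. None of the 'No' examples do.
(2,4) → 2+4 = 6 → No.
(6,8) → 6+8 = 14 → Yes.
(1,4) → 1+4 = 5 → No.
(6,10) → 6+10 = 16 → Yes.
(2,3) → 2+3 = 5 → No.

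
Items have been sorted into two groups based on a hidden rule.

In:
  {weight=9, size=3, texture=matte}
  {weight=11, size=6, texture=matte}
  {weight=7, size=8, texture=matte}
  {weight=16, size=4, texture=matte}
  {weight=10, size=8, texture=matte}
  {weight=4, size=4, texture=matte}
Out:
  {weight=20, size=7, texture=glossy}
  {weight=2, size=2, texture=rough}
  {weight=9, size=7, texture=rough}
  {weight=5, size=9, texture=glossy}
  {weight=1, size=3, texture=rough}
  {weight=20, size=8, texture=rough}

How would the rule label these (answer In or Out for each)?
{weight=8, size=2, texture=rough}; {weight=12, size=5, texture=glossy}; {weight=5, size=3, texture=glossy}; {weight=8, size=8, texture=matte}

Out, Out, Out, In

Comparing the two groups points to one rule — texture is matte.
Out: {weight=8, size=2, texture=rough}, since texture is rough. Out: {weight=12, size=5, texture=glossy}, since texture is glossy. Out: {weight=5, size=3, texture=glossy}, since texture is glossy. In: {weight=8, size=8, texture=matte}, since texture is matte.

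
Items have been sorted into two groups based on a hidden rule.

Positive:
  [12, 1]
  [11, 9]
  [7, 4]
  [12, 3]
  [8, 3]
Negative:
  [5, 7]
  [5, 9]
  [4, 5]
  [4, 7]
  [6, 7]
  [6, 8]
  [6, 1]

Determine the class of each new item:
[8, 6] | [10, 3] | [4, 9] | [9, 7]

Rule: first ≥ 7. This holds for each 'Positive' example and fails for each 'Negative' one.
[8, 6] — first 8, hence Positive.
[10, 3] — first 10, hence Positive.
[4, 9] — first 4, hence Negative.
[9, 7] — first 9, hence Positive.

Positive, Positive, Negative, Positive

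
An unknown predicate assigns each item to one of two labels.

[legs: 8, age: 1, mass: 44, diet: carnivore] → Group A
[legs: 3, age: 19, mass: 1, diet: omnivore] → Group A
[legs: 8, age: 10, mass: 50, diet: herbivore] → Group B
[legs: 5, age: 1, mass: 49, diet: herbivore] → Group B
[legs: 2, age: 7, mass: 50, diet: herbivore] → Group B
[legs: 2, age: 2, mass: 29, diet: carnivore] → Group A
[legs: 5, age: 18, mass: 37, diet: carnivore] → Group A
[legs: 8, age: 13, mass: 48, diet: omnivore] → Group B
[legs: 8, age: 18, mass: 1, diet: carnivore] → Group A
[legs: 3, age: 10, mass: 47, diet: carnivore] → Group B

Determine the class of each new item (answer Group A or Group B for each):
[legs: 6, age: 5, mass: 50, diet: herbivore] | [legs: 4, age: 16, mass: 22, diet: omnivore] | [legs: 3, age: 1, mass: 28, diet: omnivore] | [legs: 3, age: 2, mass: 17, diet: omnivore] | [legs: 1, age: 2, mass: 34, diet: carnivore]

Group B, Group A, Group A, Group A, Group A

One predicate separates the groups cleanly: mass ≤ 44.
[legs: 6, age: 5, mass: 50, diet: herbivore]: Group B (mass = 50).
[legs: 4, age: 16, mass: 22, diet: omnivore]: Group A (mass = 22).
[legs: 3, age: 1, mass: 28, diet: omnivore]: Group A (mass = 28).
[legs: 3, age: 2, mass: 17, diet: omnivore]: Group A (mass = 17).
[legs: 1, age: 2, mass: 34, diet: carnivore]: Group A (mass = 34).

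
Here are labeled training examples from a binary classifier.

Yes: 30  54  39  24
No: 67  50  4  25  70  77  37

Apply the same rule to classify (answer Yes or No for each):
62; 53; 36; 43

Rule: multiple of 3. This holds for each 'Yes' example and fails for each 'No' one.

No, No, Yes, No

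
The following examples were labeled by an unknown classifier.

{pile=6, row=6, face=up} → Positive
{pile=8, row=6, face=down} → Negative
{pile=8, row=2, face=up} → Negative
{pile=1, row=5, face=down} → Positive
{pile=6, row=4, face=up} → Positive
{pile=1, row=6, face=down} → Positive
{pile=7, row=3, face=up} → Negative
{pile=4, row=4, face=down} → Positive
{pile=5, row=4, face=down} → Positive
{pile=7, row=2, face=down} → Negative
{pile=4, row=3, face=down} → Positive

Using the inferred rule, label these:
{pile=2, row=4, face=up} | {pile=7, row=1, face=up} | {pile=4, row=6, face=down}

Positive, Negative, Positive

The distinguishing property — pile ≤ 6 — holds for all the 'Positive' cases and none of the 'Negative' cases.
{pile=2, row=4, face=up}: Positive (pile = 2). {pile=7, row=1, face=up}: Negative (pile = 7). {pile=4, row=6, face=down}: Positive (pile = 4).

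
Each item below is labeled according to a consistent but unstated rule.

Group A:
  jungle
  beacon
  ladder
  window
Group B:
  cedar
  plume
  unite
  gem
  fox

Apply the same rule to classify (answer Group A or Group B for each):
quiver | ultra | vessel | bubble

Group A, Group B, Group A, Group A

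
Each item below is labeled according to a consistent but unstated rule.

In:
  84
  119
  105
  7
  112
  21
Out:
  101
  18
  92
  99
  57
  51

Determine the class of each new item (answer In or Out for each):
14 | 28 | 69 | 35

In, In, Out, In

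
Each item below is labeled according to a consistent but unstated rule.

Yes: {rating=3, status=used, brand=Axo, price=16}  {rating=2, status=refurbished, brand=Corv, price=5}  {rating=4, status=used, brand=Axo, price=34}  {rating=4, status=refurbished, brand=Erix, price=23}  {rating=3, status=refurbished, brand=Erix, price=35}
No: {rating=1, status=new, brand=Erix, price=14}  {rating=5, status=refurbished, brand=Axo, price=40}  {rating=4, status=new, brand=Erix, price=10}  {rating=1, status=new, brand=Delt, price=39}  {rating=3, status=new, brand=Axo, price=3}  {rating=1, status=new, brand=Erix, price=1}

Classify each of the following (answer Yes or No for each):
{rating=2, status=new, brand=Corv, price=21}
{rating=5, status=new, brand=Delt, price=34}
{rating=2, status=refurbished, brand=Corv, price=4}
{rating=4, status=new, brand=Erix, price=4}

One predicate separates the groups cleanly: status is not new AND price ≤ 35.
{rating=2, status=new, brand=Corv, price=21}: status is new, price = 21, fails this test → No. {rating=5, status=new, brand=Delt, price=34}: status is new, price = 34, fails this test → No. {rating=2, status=refurbished, brand=Corv, price=4}: status is refurbished, price = 4, matches → Yes. {rating=4, status=new, brand=Erix, price=4}: status is new, price = 4, fails this test → No.

No, No, Yes, No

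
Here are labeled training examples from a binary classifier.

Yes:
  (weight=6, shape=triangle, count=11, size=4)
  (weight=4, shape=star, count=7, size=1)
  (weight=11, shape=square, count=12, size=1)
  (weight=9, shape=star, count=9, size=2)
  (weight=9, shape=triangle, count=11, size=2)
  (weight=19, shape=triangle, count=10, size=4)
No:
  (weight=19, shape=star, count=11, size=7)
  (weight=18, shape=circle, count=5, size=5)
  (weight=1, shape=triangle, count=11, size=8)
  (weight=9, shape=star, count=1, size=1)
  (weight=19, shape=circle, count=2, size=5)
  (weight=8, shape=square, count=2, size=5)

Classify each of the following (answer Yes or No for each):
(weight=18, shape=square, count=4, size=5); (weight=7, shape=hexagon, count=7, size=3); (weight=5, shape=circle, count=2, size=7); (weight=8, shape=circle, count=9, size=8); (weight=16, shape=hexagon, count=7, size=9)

The common property of the 'Yes' items is: count ≥ 2 AND size ≤ 4. No 'No' item has it.
(weight=18, shape=square, count=4, size=5) → count = 4, size = 5 → No. (weight=7, shape=hexagon, count=7, size=3) → count = 7, size = 3 → Yes. (weight=5, shape=circle, count=2, size=7) → count = 2, size = 7 → No. (weight=8, shape=circle, count=9, size=8) → count = 9, size = 8 → No. (weight=16, shape=hexagon, count=7, size=9) → count = 7, size = 9 → No.

No, Yes, No, No, No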